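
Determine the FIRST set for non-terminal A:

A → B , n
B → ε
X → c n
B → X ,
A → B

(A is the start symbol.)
{ ',', 'c', ε }

FIRST sets of the other non-terminals involved (by the same procedure, iterated to a fixed point):
  FIRST(B) = { 'c', ε }

From A → B , n:
  - B is a non-terminal: add FIRST(B) \ {ε} = { 'c' }
    B is nullable, so continue to the next symbol
  - ',' is a terminal: add ',' and stop
From A → B:
  - B is a non-terminal: add FIRST(B) \ {ε} = { 'c' }
    B is nullable and nothing follows, so the whole right-hand side can vanish: ε ∈ FIRST(A)

Collecting: FIRST(A) = { ',', 'c', ε }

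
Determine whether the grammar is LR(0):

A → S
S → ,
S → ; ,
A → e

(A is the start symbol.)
Augment with A' → A and build the canonical LR(0) collection (I0 = CLOSURE({[A' → . A]}), then GOTO on every symbol after a dot until no new states appear). It has 7 states:
  I0: { [A → . S], [A → . e], [A' → . A], [S → . ,], [S → . ; ,] }  — shift
  I1: { [S → , .] }  — reduce
  I2: { [S → ; . ,] }  — shift
  I3: { [A' → A .] }  — accept
  I4: { [A → S .] }  — reduce
  I5: { [A → e .] }  — reduce
  I6: { [S → ; , .] }  — reduce

Every state is either a pure shift/goto state or contains exactly one complete item and nothing to shift — no conflicts. The grammar is LR(0).

Answer: Yes, the grammar is LR(0)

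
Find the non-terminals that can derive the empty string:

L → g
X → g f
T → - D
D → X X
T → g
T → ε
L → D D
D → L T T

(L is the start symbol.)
ε-productions: T → ε
So T is immediately nullable.
No further non-terminal can be added: every production for the remaining non-terminals contains a terminal or a non-nullable non-terminal.
Nullable = { 'T' }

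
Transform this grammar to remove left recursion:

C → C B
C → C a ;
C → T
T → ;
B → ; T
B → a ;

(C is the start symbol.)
C → T C'
C' → B C'
C' → a ; C'
C' → ε
T → ;
B → ; T
B → a ;

C is directly left-recursive. The standard transformation for
  A → A α₁ | ... | A α_m | β₁ | ... | β_n
is
  A  → β₁ A' | ... | β_n A'
  A' → α₁ A' | ... | α_m A' | ε

C → T becomes C → T C'
C → C B becomes C' → B C'
C → C a ; becomes C' → a ; C'
Add C' → ε

Productions for other non-terminals are unchanged:
  T → ;
  B → ; T
  B → a ;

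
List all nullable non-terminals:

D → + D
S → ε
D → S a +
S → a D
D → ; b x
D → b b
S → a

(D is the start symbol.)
{ 'S' }

A non-terminal is nullable if it can derive ε (the empty string): either it has an ε-production, or it has a production whose right-hand side consists entirely of nullable non-terminals.

ε-productions: S → ε
So S is immediately nullable.
No further non-terminal can be added: every production for the remaining non-terminals contains a terminal or a non-nullable non-terminal.
Nullable = { 'S' }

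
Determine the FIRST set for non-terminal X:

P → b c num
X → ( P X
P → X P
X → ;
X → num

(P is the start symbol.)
{ '(', ';', 'num' }

From X → ( P X:
  - '(' is a terminal: add '(' and stop
From X → ;:
  - ';' is a terminal: add ';' and stop
From X → num:
  - num is a terminal: add 'num' and stop

Collecting: FIRST(X) = { '(', ';', 'num' }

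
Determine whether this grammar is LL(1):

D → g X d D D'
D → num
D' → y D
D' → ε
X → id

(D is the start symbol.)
A grammar is LL(1) if for each non-terminal N with multiple productions, the predict sets of those productions are pairwise disjoint, where PREDICT(N → α) = (FIRST(α) \ {ε}) ∪ (FOLLOW(N) if α ⇒* ε).

Relevant sets:
  FOLLOW(D') = { $, 'y' }

For D:
  PREDICT(D → g X d D D') = { 'g' }
  PREDICT(D → num) = { 'num' }
For D':
  PREDICT(D' → y D) = { 'y' }
  PREDICT(D' → ε) = { $, 'y' }
X has a single production, so nothing to check there.

Conflict found: Predict set conflict for D': { 'y' }
The grammar is NOT LL(1).

Answer: No. Predict set conflict for D': { 'y' }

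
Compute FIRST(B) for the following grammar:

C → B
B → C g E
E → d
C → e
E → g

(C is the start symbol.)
To compute FIRST(B), examine every production with B on the left-hand side, reading each right-hand side left to right until a non-nullable symbol is reached.

FIRST sets of the other non-terminals involved (by the same procedure, iterated to a fixed point):
  FIRST(C) = { 'e' }

From B → C g E:
  - C is a non-terminal: add FIRST(C) \ {ε} = { 'e' }
    C is not nullable, so stop

Collecting: FIRST(B) = { 'e' }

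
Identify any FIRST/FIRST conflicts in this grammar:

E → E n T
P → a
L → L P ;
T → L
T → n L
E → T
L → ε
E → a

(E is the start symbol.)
Yes. E → E n T / E → T on { 'a', 'n' }; E → E n T / E → a on { 'a' }; E → T / E → a on { 'a' }

A FIRST/FIRST conflict occurs when two productions N → α and N → β for the same non-terminal have FIRST(α) ∩ FIRST(β) ≠ ∅ (with ε ∈ FIRST of a nullable right-hand side, so two nullable alternatives also conflict).

FIRST sets of the non-terminals at (or reachable through a nullable prefix from) the front of some alternative:
  FIRST(E) = { 'a', 'n', ε }
  FIRST(T) = { 'a', 'n', ε }
  FIRST(L) = { 'a', ε }
  FIRST(P) = { 'a' }

Productions for E:
  E → E n T: FIRST = { 'a', 'n' }
  E → T: FIRST = { 'a', 'n', ε }
  E → a: FIRST = { 'a' }
Productions for L:
  L → L P ;: FIRST = { 'a' }
  L → ε: FIRST = { ε }
Productions for T:
  T → L: FIRST = { 'a', ε }
  T → n L: FIRST = { 'n' }
P has only one production, so no FIRST/FIRST conflict is possible there.

Conflict for E: E → E n T and E → T
  Overlap: { 'a', 'n' }
Conflict for E: E → E n T and E → a
  Overlap: { 'a' }
Conflict for E: E → T and E → a
  Overlap: { 'a' }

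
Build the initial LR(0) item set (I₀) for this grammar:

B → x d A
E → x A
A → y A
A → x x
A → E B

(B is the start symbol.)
First, augment the grammar with B' → B
I₀ = CLOSURE({ [B' → . B] }):
  [B' → . B] has the dot before B: add [B → . x d A]
No further items can be added.

I₀ = { [B → . x d A], [B' → . B] }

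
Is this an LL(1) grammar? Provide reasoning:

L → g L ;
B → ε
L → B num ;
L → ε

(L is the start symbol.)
A grammar is LL(1) if for each non-terminal N with multiple productions, the predict sets of those productions are pairwise disjoint, where PREDICT(N → α) = (FIRST(α) \ {ε}) ∪ (FOLLOW(N) if α ⇒* ε).

Relevant sets:
  FIRST(B) = { ε }
  FOLLOW(L) = { $, ';' }

For L:
  PREDICT(L → g L ';') = { 'g' }
  PREDICT(L → B num ';') = { 'num' }
  PREDICT(L → ε) = { $, ';' }
B has a single production, so nothing to check there.

All predict sets are disjoint. The grammar IS LL(1).

Answer: Yes, the grammar is LL(1).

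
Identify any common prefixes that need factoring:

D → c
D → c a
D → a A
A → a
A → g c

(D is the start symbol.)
Yes, D has productions with common prefix 'c'

Left-factoring is needed when two productions for the same non-terminal
share a common prefix on the right-hand side.

Productions for D:
  D → c
  D → c a
  D → a A
Productions for A:
  A → a
  A → g c

Found common prefix 'c' in productions for D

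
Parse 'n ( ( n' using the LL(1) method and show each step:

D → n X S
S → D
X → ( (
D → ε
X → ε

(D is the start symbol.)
Stack is shown with the top on the left.

Stack    Input      Action
--------------------------
D $      n ( ( n $  output D → n X S
n X S $  n ( ( n $  match 'n'
X S $    ( ( n $    output X → ( (
( ( S $  ( ( n $    match '('
( S $    ( n $      match '('
S $      n $        output S → D
D $      n $        output D → n X S
n X S $  n $        match 'n'
X S $    $          output X → ε
S $      $          output S → D
D $      $          output D → ε
$        $          accept

The string is accepted.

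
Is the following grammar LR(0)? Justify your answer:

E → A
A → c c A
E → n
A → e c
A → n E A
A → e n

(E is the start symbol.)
No. Shift-reduce conflict between [E → n .] and [A → . c c A]

A grammar is LR(0) if no state in the canonical LR(0) collection has:
  - both a shift item (dot before a terminal) and a complete item (shift-reduce conflict), or
  - two or more complete items (reduce-reduce conflict; the accept item [E' → E .] counts as a complete item here).

Augment with E' → E and build the canonical LR(0) collection (I0 = CLOSURE({[E' → . E]}), then GOTO on every symbol after a dot until no new states appear). It has 13 states:
  I0: { [A → . c c A], [A → . e c], [A → . e n], [A → . n E A], [E → . A], [E → . n], [E' → . E] }  — shift
  I1: { [E → A .] }  — reduce
  I2: { [E' → E .] }  — accept
  I3: { [A → c . c A] }  — shift
  I4: { [A → e . c], [A → e . n] }  — shift
  I5: { [A → . c c A], [A → . e c], [A → . e n], [A → . n E A], [A → n . E A], [E → . A], [E → . n], [E → n .] }  — shift, reduce
  I6: { [A → . c c A], [A → . e c], [A → . e n], [A → . n E A], [A → n E . A] }  — shift
  I7: { [A → n E A .] }  — reduce
  I8: { [A → . c c A], [A → . e c], [A → . e n], [A → . n E A], [A → n . E A], [E → . A], [E → . n] }  — shift
  I9: { [A → e c .] }  — reduce
  I10: { [A → e n .] }  — reduce
  I11: { [A → . c c A], [A → . e c], [A → . e n], [A → . n E A], [A → c c . A] }  — shift
  I12: { [A → c c A .] }  — reduce

Conflict in state I5:
  Shift-reduce conflict between [E → n .] and [A → . c c A]
So the grammar is NOT LR(0).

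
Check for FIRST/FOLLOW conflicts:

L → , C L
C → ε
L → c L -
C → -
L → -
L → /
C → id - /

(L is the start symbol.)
Yes. C → '-' with FOLLOW(C) on { '-' }

Nullable non-terminals: C.

C: nullable alternative(s) C → ε; FOLLOW(C) = { ',', '-', '/', 'c' }
  C → ε: FIRST \ {ε} = { } — this is the only nullable alternative, skip
  C → -: FIRST \ {ε} = { '-' } — overlaps FOLLOW(C) on { '-' }: CONFLICT
  C → id - /: FIRST \ {ε} = { 'id' } — disjoint from FOLLOW(C)

L has no nullable alternative, so no FIRST/FOLLOW check is needed there.

So the grammar has 1 FIRST/FOLLOW conflict (marked CONFLICT above).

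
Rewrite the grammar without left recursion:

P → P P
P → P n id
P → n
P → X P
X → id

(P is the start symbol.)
P is directly left-recursive. The standard transformation for
  A → A α₁ | ... | A α_m | β₁ | ... | β_n
is
  A  → β₁ A' | ... | β_n A'
  A' → α₁ A' | ... | α_m A' | ε

P → n becomes P → n P'
P → X P becomes P → X P P'
P → P P becomes P' → P P'
P → P n id becomes P' → n id P'
Add P' → ε

Productions for other non-terminals are unchanged:
  X → id

Resulting grammar:
P → n P'
P → X P P'
P' → P P'
P' → n id P'
P' → ε
X → id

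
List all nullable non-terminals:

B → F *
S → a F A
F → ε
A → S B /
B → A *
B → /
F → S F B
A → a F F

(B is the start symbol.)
{ 'F' }

A non-terminal is nullable if it can derive ε (the empty string): either it has an ε-production, or it has a production whose right-hand side consists entirely of nullable non-terminals.

ε-productions: F → ε
So F is immediately nullable.
No further non-terminal can be added: every production for the remaining non-terminals contains a terminal or a non-nullable non-terminal.
Nullable = { 'F' }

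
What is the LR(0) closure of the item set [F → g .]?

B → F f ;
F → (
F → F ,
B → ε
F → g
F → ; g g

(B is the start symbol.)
{ [F → g .] }

To compute CLOSURE, for each item [A → α.Bβ] where B is a non-terminal, add [B → .γ] for all productions B → γ; repeat for the newly added items until nothing changes.

Start with: [F → g .]
The dot is at the end, so nothing is added.

CLOSURE = { [F → g .] }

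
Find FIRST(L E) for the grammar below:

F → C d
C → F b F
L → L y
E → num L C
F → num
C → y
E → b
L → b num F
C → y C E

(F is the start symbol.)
FIRST sets of the non-terminals involved (from the grammar, by fixed-point iteration):
  FIRST(L) = { 'b' }

To compute FIRST(L E), process the symbols left to right:
Symbol L is a non-terminal. Add FIRST(L) \ {ε} = { 'b' }
L is not nullable (ε ∉ FIRST(L)), so stop here.
FIRST(L E) = { 'b' }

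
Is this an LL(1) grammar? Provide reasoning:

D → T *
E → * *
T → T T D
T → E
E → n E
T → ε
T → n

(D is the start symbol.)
A grammar is LL(1) if for each non-terminal N with multiple productions, the predict sets of those productions are pairwise disjoint, where PREDICT(N → α) = (FIRST(α) \ {ε}) ∪ (FOLLOW(N) if α ⇒* ε).

Relevant sets:
  FIRST(T) = { '*', 'n', ε }
  FIRST(D) = { '*', 'n' }
  FIRST(E) = { '*', 'n' }
  FOLLOW(T) = { '*', 'n' }

For E:
  PREDICT(E → '*' '*') = { '*' }
  PREDICT(E → n E) = { 'n' }
For T:
  PREDICT(T → T T D) = { '*', 'n' }
  PREDICT(T → E) = { '*', 'n' }
  PREDICT(T → ε) = { '*', 'n' }
  PREDICT(T → n) = { 'n' }
D has a single production, so nothing to check there.

Conflict found: Predict set conflict for T: { '*', 'n' }
The grammar is NOT LL(1).

Answer: No. Predict set conflict for T: { '*', 'n' }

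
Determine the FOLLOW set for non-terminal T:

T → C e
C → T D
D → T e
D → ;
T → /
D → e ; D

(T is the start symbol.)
{ $, '/', ';', 'e' }

To compute FOLLOW(T), find every occurrence of T on a right-hand side N → α T β: add FIRST(β) \ {ε}, and if β is empty or nullable also add FOLLOW(N). Iterate to a fixed point.

T is the start symbol, so $ ∈ FOLLOW(T).
In C → T D: T is followed by D, add FIRST(D) \ {ε} = { '/', ';', 'e' }
In D → T e: T is followed by e, add FIRST(e) \ {ε} = { 'e' }

Taking the union: FOLLOW(T) = { $, '/', ';', 'e' }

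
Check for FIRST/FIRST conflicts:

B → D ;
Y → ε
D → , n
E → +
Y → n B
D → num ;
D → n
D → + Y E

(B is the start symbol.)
No FIRST/FIRST conflicts.

A FIRST/FIRST conflict occurs when two productions N → α and N → β for the same non-terminal have FIRST(α) ∩ FIRST(β) ≠ ∅ (with ε ∈ FIRST of a nullable right-hand side, so two nullable alternatives also conflict).

Productions for Y:
  Y → ε: FIRST = { ε }
  Y → n B: FIRST = { 'n' }
Productions for D:
  D → , n: FIRST = { ',' }
  D → num ;: FIRST = { 'num' }
  D → n: FIRST = { 'n' }
  D → + Y E: FIRST = { '+' }
B, E have only one production, so no FIRST/FIRST conflict is possible there.

All alternatives of each non-terminal have pairwise disjoint FIRST sets.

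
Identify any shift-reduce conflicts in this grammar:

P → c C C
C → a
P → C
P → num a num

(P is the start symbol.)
No shift-reduce conflicts

Augment with P' → P and build the canonical LR(0) collection (I0 = CLOSURE({[P' → . P]}), then GOTO on every symbol after a dot until no new states appear). It has 10 states:
  I0: { [C → . a], [P → . C], [P → . c C C], [P → . num a num], [P' → . P] }  — shift
  I1: { [P → C .] }  — reduce
  I2: { [P' → P .] }  — accept
  I3: { [C → a .] }  — reduce
  I4: { [C → . a], [P → c . C C] }  — shift
  I5: { [P → num . a num] }  — shift
  I6: { [P → num a . num] }  — shift
  I7: { [P → num a num .] }  — reduce
  I8: { [C → . a], [P → c C . C] }  — shift
  I9: { [P → c C C .] }  — reduce

No state contains both a complete item and a shift item.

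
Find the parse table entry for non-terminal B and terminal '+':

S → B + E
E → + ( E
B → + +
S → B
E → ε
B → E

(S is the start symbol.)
To find M[B, '+'], we find productions for B where '+' is in the predict set (PREDICT(N → α) = (FIRST(α) \ {ε}) ∪ (FOLLOW(N) if α ⇒* ε)).

Relevant sets:
  FIRST(E) = { '+', ε }
  FOLLOW(B) = { $, '+' }

B → + +: PREDICT = { '+' }
  '+' is in predict set, so this production goes in M[B, '+']
B → E: PREDICT = { $, '+' }
  '+' is in predict set, so this production goes in M[B, '+']

M[B, '+'] = B → + +, B → E  (a multiply-defined cell — the grammar is not LL(1))

Answer: B → + +, B → E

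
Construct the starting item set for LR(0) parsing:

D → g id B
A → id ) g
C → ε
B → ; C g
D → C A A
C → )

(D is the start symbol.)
{ [C → . )], [C → .], [D → . C A A], [D → . g id B], [D' → . D] }

First, augment the grammar with D' → D
I₀ = CLOSURE({ [D' → . D] }):
  [D' → . D] has the dot before D: add [D → . g id B], [D → . C A A]
  [D → . C A A] has the dot before C: add [C → .], [C → . )]
No further items can be added.

I₀ = { [C → . )], [C → .], [D → . C A A], [D → . g id B], [D' → . D] }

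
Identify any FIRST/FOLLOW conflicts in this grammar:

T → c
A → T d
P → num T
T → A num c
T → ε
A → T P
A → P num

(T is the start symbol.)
A FIRST/FOLLOW conflict occurs when a non-terminal N has a nullable alternative N → β (β ⇒* ε) and another alternative N → α with FIRST(α) ∩ FOLLOW(N) ≠ ∅: on such a lookahead the parser cannot decide between expanding α and letting N vanish via β.

Nullable non-terminals: T.
FIRST sets used below: FIRST(A) = { 'c', 'd', 'num' }

T: nullable alternative(s) T → ε; FOLLOW(T) = { $, 'd', 'num' }
  T → c: FIRST \ {ε} = { 'c' } — disjoint from FOLLOW(T)
  T → A num c: FIRST \ {ε} = { 'c', 'd', 'num' } — overlaps FOLLOW(T) on { 'd', 'num' }: CONFLICT
  T → ε: FIRST \ {ε} = { } — this is the only nullable alternative, skip

A, P have no nullable alternative, so no FIRST/FOLLOW check is needed there.

So the grammar has 1 FIRST/FOLLOW conflict (marked CONFLICT above).

Answer: Yes. T → A num c with FOLLOW(T) on { 'd', 'num' }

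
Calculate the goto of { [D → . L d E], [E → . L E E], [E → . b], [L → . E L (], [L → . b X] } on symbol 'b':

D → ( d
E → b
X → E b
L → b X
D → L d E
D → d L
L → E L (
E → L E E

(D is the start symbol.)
{ [E → . L E E], [E → . b], [E → b .], [L → . E L (], [L → . b X], [L → b . X], [X → . E b] }

GOTO(I, 'b') = CLOSURE({ [A → αX.β] : [A → α.Xβ] ∈ I, X = 'b' })

Items with dot before 'b', with the dot advanced:
  [E → . b] → [E → b .]
  [L → . b X] → [L → b . X]
Closure of the advanced items:
  [L → b . X] has the dot before X: add [X → . E b]
  [X → . E b] has the dot before E: add [E → . b], [E → . L E E]
  [E → . L E E] has the dot before L: add [L → . b X], [L → . E L (]

GOTO = { [E → . L E E], [E → . b], [E → b .], [L → . E L (], [L → . b X], [L → b . X], [X → . E b] }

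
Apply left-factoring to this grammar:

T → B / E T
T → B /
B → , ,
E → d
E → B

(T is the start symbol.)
T → B / T'
T' → E T
T' → ε
B → , ,
E → d
E → B

Left-factoring transforms A → αβ₁ | αβ₂ into A → αA' and A' → β₁ | β₂
(α is the longest common prefix among the alternatives). Repeat until
no nonterminal has two alternatives with a common prefix.

Round 1: T has alternatives sharing prefix 'B /'. Introduce T': T → B / T'
  Add: T' → E T
  Add: T' → ε

No remaining common prefixes — done.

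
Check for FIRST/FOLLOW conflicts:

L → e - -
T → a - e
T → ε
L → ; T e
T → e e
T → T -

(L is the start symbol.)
A FIRST/FOLLOW conflict occurs when a non-terminal N has a nullable alternative N → β (β ⇒* ε) and another alternative N → α with FIRST(α) ∩ FOLLOW(N) ≠ ∅: on such a lookahead the parser cannot decide between expanding α and letting N vanish via β.

Nullable non-terminals: T.
FIRST sets used below: FIRST(T) = { '-', 'a', 'e', ε }

T: nullable alternative(s) T → ε; FOLLOW(T) = { '-', 'e' }
  T → a - e: FIRST \ {ε} = { 'a' } — disjoint from FOLLOW(T)
  T → ε: FIRST \ {ε} = { } — this is the only nullable alternative, skip
  T → e e: FIRST \ {ε} = { 'e' } — overlaps FOLLOW(T) on { 'e' }: CONFLICT
  T → T -: FIRST \ {ε} = { '-', 'a', 'e' } — overlaps FOLLOW(T) on { '-', 'e' }: CONFLICT

L has no nullable alternative, so no FIRST/FOLLOW check is needed there.

So the grammar has 2 FIRST/FOLLOW conflicts (marked CONFLICT above).

Answer: Yes. T → e e with FOLLOW(T) on { 'e' }; T → T '-' with FOLLOW(T) on { '-', 'e' }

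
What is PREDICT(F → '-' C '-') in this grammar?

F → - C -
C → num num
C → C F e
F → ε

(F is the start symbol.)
{ '-' }

PREDICT(F → '-' C '-') = (FIRST(RHS) \ {ε}) ∪ (FOLLOW(F) if ε ∈ FIRST(RHS), i.e. RHS ⇒* ε)
FIRST('-' C '-') = { '-' }
ε ∉ FIRST('-' C '-'), so FOLLOW(F) is not added.
PREDICT(F → '-' C '-') = { '-' }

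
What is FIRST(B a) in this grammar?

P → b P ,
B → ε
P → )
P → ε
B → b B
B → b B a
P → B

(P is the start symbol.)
{ 'a', 'b' }

FIRST sets of the non-terminals involved (from the grammar, by fixed-point iteration):
  FIRST(B) = { 'b', ε }

To compute FIRST(B a), process the symbols left to right:
Symbol B is a non-terminal. Add FIRST(B) \ {ε} = { 'b' }
B is nullable (ε ∈ FIRST(B)), continue to the next symbol.
Symbol a is a terminal. Add 'a' and stop.
FIRST(B a) = { 'a', 'b' }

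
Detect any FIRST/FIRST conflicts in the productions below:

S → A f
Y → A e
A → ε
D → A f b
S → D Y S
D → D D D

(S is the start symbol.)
A FIRST/FIRST conflict occurs when two productions N → α and N → β for the same non-terminal have FIRST(α) ∩ FIRST(β) ≠ ∅ (with ε ∈ FIRST of a nullable right-hand side, so two nullable alternatives also conflict).

FIRST sets of the non-terminals at (or reachable through a nullable prefix from) the front of some alternative:
  FIRST(A) = { ε }
  FIRST(D) = { 'f' }

Productions for S:
  S → A f: FIRST = { 'f' }
  S → D Y S: FIRST = { 'f' }
Productions for D:
  D → A f b: FIRST = { 'f' }
  D → D D D: FIRST = { 'f' }
Y, A have only one production, so no FIRST/FIRST conflict is possible there.

Conflict for S: S → A f and S → D Y S
  Overlap: { 'f' }
Conflict for D: D → A f b and D → D D D
  Overlap: { 'f' }

Answer: Yes. S → A f / S → D Y S on { 'f' }; D → A f b / D → D D D on { 'f' }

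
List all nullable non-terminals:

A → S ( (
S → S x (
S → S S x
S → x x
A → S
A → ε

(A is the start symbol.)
{ 'A' }

A non-terminal is nullable if it can derive ε (the empty string): either it has an ε-production, or it has a production whose right-hand side consists entirely of nullable non-terminals.

ε-productions: A → ε
So A is immediately nullable.
No further non-terminal can be added: every production for the remaining non-terminals contains a terminal or a non-nullable non-terminal.
Nullable = { 'A' }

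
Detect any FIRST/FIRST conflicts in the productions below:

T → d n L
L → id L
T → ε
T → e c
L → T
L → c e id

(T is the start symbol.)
FIRST sets of the non-terminals at (or reachable through a nullable prefix from) the front of some alternative:
  FIRST(T) = { 'd', 'e', ε }

Productions for T:
  T → d n L: FIRST = { 'd' }
  T → ε: FIRST = { ε }
  T → e c: FIRST = { 'e' }
Productions for L:
  L → id L: FIRST = { 'id' }
  L → T: FIRST = { 'd', 'e', ε }
  L → c e id: FIRST = { 'c' }

All alternatives of each non-terminal have pairwise disjoint FIRST sets.

Answer: No FIRST/FIRST conflicts.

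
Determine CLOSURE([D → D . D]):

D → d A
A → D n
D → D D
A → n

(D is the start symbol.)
Start with: [D → D . D]
  [D → D . D] has the dot before D: add [D → . d A], [D → . D D]
No further items can be added.

CLOSURE = { [D → . D D], [D → . d A], [D → D . D] }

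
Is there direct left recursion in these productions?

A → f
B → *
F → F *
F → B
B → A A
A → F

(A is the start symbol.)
Direct left recursion occurs when N → N α for some non-terminal N (the right-hand side begins with the left-hand side itself).

A → f: starts with f
B → *: starts with '*'
F → F *: LEFT RECURSIVE (starts with F)
F → B: starts with B
B → A A: starts with A
A → F: starts with F

The grammar has direct left recursion on: F.

Answer: Yes, F is left-recursive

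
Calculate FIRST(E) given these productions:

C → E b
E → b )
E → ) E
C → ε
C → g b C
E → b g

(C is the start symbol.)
To compute FIRST(E), examine every production with E on the left-hand side, reading each right-hand side left to right until a non-nullable symbol is reached.

From E → b ):
  - b is a terminal: add 'b' and stop
From E → ) E:
  - ')' is a terminal: add ')' and stop
From E → b g:
  - b is a terminal: add 'b' and stop

Collecting: FIRST(E) = { ')', 'b' }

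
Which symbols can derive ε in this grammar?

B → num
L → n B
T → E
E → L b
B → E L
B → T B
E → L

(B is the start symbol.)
There are no ε-productions, so no non-terminal can derive ε.
No non-terminals are nullable.

Answer: None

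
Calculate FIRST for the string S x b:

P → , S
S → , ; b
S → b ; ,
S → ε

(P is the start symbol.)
FIRST sets of the non-terminals involved (from the grammar, by fixed-point iteration):
  FIRST(S) = { ',', 'b', ε }

To compute FIRST(S x b), process the symbols left to right:
Symbol S is a non-terminal. Add FIRST(S) \ {ε} = { ',', 'b' }
S is nullable (ε ∈ FIRST(S)), continue to the next symbol.
Symbol x is a terminal. Add 'x' and stop.
FIRST(S x b) = { ',', 'b', 'x' }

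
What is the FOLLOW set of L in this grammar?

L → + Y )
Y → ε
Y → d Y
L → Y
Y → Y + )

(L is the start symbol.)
{ $ }

L is the start symbol, so $ ∈ FOLLOW(L).
L does not occur on any right-hand side.

Taking the union: FOLLOW(L) = { $ }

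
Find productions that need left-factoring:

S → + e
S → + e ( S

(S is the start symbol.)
Left-factoring is needed when two productions for the same non-terminal
share a common prefix on the right-hand side.

Productions for S:
  S → + e
  S → + e ( S

Found common prefix '+ e' in productions for S

Answer: Yes, S has productions with common prefix '+ e'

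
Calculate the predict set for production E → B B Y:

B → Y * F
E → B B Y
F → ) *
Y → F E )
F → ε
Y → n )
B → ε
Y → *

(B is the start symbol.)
{ ')', '*', 'n' }

PREDICT(E → B B Y) = (FIRST(RHS) \ {ε}) ∪ (FOLLOW(E) if ε ∈ FIRST(RHS), i.e. RHS ⇒* ε)
FIRST(B) = { ')', '*', 'n', ε }
FIRST(Y) = { ')', '*', 'n' }
FIRST(B B Y) = { ')', '*', 'n' }
ε ∉ FIRST(B B Y), so FOLLOW(E) is not added.
PREDICT(E → B B Y) = { ')', '*', 'n' }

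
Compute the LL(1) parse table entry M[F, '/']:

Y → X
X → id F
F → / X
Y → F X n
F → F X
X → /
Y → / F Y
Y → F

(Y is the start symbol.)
To find M[F, '/'], we find productions for F where '/' is in the predict set (PREDICT(N → α) = (FIRST(α) \ {ε}) ∪ (FOLLOW(N) if α ⇒* ε)).

Relevant sets:
  FIRST(F) = { '/' }

F → / X: PREDICT = { '/' }
  '/' is in predict set, so this production goes in M[F, '/']
F → F X: PREDICT = { '/' }
  '/' is in predict set, so this production goes in M[F, '/']

M[F, '/'] = F → / X, F → F X  (a multiply-defined cell — the grammar is not LL(1))

Answer: F → / X, F → F X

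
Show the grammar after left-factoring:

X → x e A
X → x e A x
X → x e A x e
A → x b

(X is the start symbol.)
X → x e A X'
X' → ε
X' → x X''
X'' → ε
X'' → e
A → x b

Left-factoring transforms A → αβ₁ | αβ₂ into A → αA' and A' → β₁ | β₂
(α is the longest common prefix among the alternatives). Repeat until
no nonterminal has two alternatives with a common prefix.

Round 1: X has alternatives sharing prefix 'x e A'. Introduce X': X → x e A X'
  Add: X' → ε
  Add: X' → x
  Add: X' → x e

Round 2: X' has alternatives sharing prefix 'x'. Introduce X'': X' → x X''
  Add: X'' → ε
  Add: X'' → e

No remaining common prefixes — done.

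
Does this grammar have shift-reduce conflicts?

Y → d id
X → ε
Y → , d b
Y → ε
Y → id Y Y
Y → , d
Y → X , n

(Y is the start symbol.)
Yes — I0: [X → .] vs [Y → . , d]; I5: [X → .] vs [Y → . , d]; I6: [X → .] vs [Y → . , d]; I11: [Y → , d .] vs [Y → , d . b]

A shift-reduce conflict occurs when an LR(0) state has both:
  - a complete (reduce) item [A → α .] (dot at the end), and
  - a shift item [B → β . c γ] (dot before a terminal).

Augment with Y' → Y and build the canonical LR(0) collection (I0 = CLOSURE({[Y' → . Y]}), then GOTO on every symbol after a dot until no new states appear). It has 13 states:
  I0: { [X → .], [Y → . , d b], [Y → . , d], [Y → . X , n], [Y → . d id], [Y → . id Y Y], [Y → .], [Y' → . Y] }  — shift, 2 reduces
  I1: { [Y → , . d b], [Y → , . d] }  — shift
  I2: { [Y → X . , n] }  — shift
  I3: { [Y' → Y .] }  — accept
  I4: { [Y → d . id] }  — shift
  I5: { [X → .], [Y → . , d b], [Y → . , d], [Y → . X , n], [Y → . d id], [Y → . id Y Y], [Y → .], [Y → id . Y Y] }  — shift, 2 reduces
  I6: { [X → .], [Y → . , d b], [Y → . , d], [Y → . X , n], [Y → . d id], [Y → . id Y Y], [Y → .], [Y → id Y . Y] }  — shift, 2 reduces
  I7: { [Y → id Y Y .] }  — reduce
  I8: { [Y → d id .] }  — reduce
  I9: { [Y → X , . n] }  — shift
  I10: { [Y → X , n .] }  — reduce
  I11: { [Y → , d . b], [Y → , d .] }  — shift, reduce
  I12: { [Y → , d b .] }  — reduce

I0 contains reduce items [X → .], [Y → .] and shift items [Y → . , d], [Y → . , d b], [Y → . d id], [Y → . id Y Y] — shift-reduce conflict.
I5 contains reduce items [X → .], [Y → .] and shift items [Y → . , d], [Y → . , d b], [Y → . d id], [Y → . id Y Y] — shift-reduce conflict.
I6 contains reduce items [X → .], [Y → .] and shift items [Y → . , d], [Y → . , d b], [Y → . d id], [Y → . id Y Y] — shift-reduce conflict.
I11 contains reduce item [Y → , d .] and shift item [Y → , d . b] — shift-reduce conflict.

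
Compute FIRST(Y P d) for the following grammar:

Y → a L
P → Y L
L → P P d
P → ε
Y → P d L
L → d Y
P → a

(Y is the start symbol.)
FIRST sets of the non-terminals involved (from the grammar, by fixed-point iteration):
  FIRST(Y) = { 'a', 'd' }

To compute FIRST(Y P d), process the symbols left to right:
Symbol Y is a non-terminal. Add FIRST(Y) \ {ε} = { 'a', 'd' }
Y is not nullable (ε ∉ FIRST(Y)), so stop here.
FIRST(Y P d) = { 'a', 'd' }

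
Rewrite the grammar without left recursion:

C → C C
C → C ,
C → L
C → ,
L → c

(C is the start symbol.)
C → L C'
C → , C'
C' → C C'
C' → , C'
C' → ε
L → c

C is directly left-recursive. The standard transformation for
  A → A α₁ | ... | A α_m | β₁ | ... | β_n
is
  A  → β₁ A' | ... | β_n A'
  A' → α₁ A' | ... | α_m A' | ε

C → L becomes C → L C'
C → , becomes C → , C'
C → C C becomes C' → C C'
C → C , becomes C' → , C'
Add C' → ε

Productions for other non-terminals are unchanged:
  L → c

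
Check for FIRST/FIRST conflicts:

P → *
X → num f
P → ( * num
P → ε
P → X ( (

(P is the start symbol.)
A FIRST/FIRST conflict occurs when two productions N → α and N → β for the same non-terminal have FIRST(α) ∩ FIRST(β) ≠ ∅ (with ε ∈ FIRST of a nullable right-hand side, so two nullable alternatives also conflict).

FIRST sets of the non-terminals at (or reachable through a nullable prefix from) the front of some alternative:
  FIRST(X) = { 'num' }

Productions for P:
  P → *: FIRST = { '*' }
  P → ( * num: FIRST = { '(' }
  P → ε: FIRST = { ε }
  P → X ( (: FIRST = { 'num' }
X has only one production, so no FIRST/FIRST conflict is possible there.

All alternatives of each non-terminal have pairwise disjoint FIRST sets.

Answer: No FIRST/FIRST conflicts.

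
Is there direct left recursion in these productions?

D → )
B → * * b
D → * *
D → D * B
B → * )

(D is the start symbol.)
Yes, D is left-recursive

D → ): starts with ')'
B → * * b: starts with '*'
D → * *: starts with '*'
D → D * B: LEFT RECURSIVE (starts with D)
B → * ): starts with '*'

The grammar has direct left recursion on: D.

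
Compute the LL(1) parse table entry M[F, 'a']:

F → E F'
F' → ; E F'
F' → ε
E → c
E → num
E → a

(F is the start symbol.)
To find M[F, 'a'], we find productions for F where 'a' is in the predict set (PREDICT(N → α) = (FIRST(α) \ {ε}) ∪ (FOLLOW(N) if α ⇒* ε)).

Relevant sets:
  FIRST(E) = { 'a', 'c', 'num' }

F → E F': PREDICT = { 'a', 'c', 'num' }
  'a' is in predict set, so this production goes in M[F, 'a']

M[F, 'a'] = F → E F'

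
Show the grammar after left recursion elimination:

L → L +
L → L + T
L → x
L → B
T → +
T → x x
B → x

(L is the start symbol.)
L → x L'
L → B L'
L' → + L'
L' → + T L'
L' → ε
T → +
T → x x
B → x

L is directly left-recursive. The standard transformation for
  A → A α₁ | ... | A α_m | β₁ | ... | β_n
is
  A  → β₁ A' | ... | β_n A'
  A' → α₁ A' | ... | α_m A' | ε

L → x becomes L → x L'
L → B becomes L → B L'
L → L + becomes L' → + L'
L → L + T becomes L' → + T L'
Add L' → ε

Productions for other non-terminals are unchanged:
  T → +
  T → x x
  B → x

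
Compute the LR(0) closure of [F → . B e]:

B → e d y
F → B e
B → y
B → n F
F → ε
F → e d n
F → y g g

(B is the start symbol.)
{ [B → . e d y], [B → . n F], [B → . y], [F → . B e] }

To compute CLOSURE, for each item [A → α.Bβ] where B is a non-terminal, add [B → .γ] for all productions B → γ; repeat for the newly added items until nothing changes.

Start with: [F → . B e]
  [F → . B e] has the dot before B: add [B → . e d y], [B → . y], [B → . n F]
No further items can be added.

CLOSURE = { [B → . e d y], [B → . n F], [B → . y], [F → . B e] }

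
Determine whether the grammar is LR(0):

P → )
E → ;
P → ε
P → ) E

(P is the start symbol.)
A grammar is LR(0) if no state in the canonical LR(0) collection has:
  - both a shift item (dot before a terminal) and a complete item (shift-reduce conflict), or
  - two or more complete items (reduce-reduce conflict; the accept item [P' → P .] counts as a complete item here).

Augment with P' → P and build the canonical LR(0) collection (I0 = CLOSURE({[P' → . P]}), then GOTO on every symbol after a dot until no new states appear). It has 5 states:
  I0: { [P → . ) E], [P → . )], [P → .], [P' → . P] }  — shift, reduce
  I1: { [E → . ;], [P → ) . E], [P → ) .] }  — shift, reduce
  I2: { [P' → P .] }  — accept
  I3: { [E → ; .] }  — reduce
  I4: { [P → ) E .] }  — reduce

Conflict in state I0:
  Shift-reduce conflict between [P → .] and [P → . )]
So the grammar is NOT LR(0).

Answer: No. Shift-reduce conflict between [P → .] and [P → . )]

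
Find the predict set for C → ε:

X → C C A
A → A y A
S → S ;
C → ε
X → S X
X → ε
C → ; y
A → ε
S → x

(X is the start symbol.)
PREDICT(C → ε) = (FIRST(RHS) \ {ε}) ∪ (FOLLOW(C) if ε ∈ FIRST(RHS), i.e. RHS ⇒* ε)
The right-hand side is ε (FIRST(ε) = { ε }), so the predict set is FOLLOW(C) = { $, ';', 'y' }
PREDICT(C → ε) = { $, ';', 'y' }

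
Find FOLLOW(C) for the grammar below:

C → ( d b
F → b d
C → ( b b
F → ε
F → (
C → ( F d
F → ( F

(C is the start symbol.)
To compute FOLLOW(C), find every occurrence of C on a right-hand side N → α C β: add FIRST(β) \ {ε}, and if β is empty or nullable also add FOLLOW(N). Iterate to a fixed point.

C is the start symbol, so $ ∈ FOLLOW(C).
C does not occur on any right-hand side.

Taking the union: FOLLOW(C) = { $ }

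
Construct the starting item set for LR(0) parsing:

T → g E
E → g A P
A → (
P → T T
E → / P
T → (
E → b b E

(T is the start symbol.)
{ [T → . (], [T → . g E], [T' → . T] }

First, augment the grammar with T' → T
I₀ = CLOSURE({ [T' → . T] }):
  [T' → . T] has the dot before T: add [T → . g E], [T → . (]
No further items can be added.

I₀ = { [T → . (], [T → . g E], [T' → . T] }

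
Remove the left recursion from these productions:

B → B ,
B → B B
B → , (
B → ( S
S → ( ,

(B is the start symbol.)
B is directly left-recursive. The standard transformation for
  A → A α₁ | ... | A α_m | β₁ | ... | β_n
is
  A  → β₁ A' | ... | β_n A'
  A' → α₁ A' | ... | α_m A' | ε

B → , ( becomes B → , ( B'
B → ( S becomes B → ( S B'
B → B , becomes B' → , B'
B → B B becomes B' → B B'
Add B' → ε

Productions for other non-terminals are unchanged:
  S → ( ,

Resulting grammar:
B → , ( B'
B → ( S B'
B' → , B'
B' → B B'
B' → ε
S → ( ,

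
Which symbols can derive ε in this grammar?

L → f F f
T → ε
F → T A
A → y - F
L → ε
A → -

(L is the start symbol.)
{ 'L', 'T' }

A non-terminal is nullable if it can derive ε (the empty string): either it has an ε-production, or it has a production whose right-hand side consists entirely of nullable non-terminals.

ε-productions: T → ε, L → ε
So T, L are immediately nullable.
No further non-terminal can be added: every production for the remaining non-terminals contains a terminal or a non-nullable non-terminal.
Nullable = { 'L', 'T' }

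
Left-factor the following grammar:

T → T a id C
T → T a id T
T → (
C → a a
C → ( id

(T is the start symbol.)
Left-factoring transforms A → αβ₁ | αβ₂ into A → αA' and A' → β₁ | β₂
(α is the longest common prefix among the alternatives). Repeat until
no nonterminal has two alternatives with a common prefix.

Round 1: T has alternatives sharing prefix 'T a id'. Introduce T': T → T a id T'
  Add: T' → C
  Add: T' → T

No remaining common prefixes — done.

Resulting grammar:
T → T a id T'
T' → C
T' → T
T → (
C → a a
C → ( id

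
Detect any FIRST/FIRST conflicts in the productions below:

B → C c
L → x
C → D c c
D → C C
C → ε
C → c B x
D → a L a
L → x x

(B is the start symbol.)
A FIRST/FIRST conflict occurs when two productions N → α and N → β for the same non-terminal have FIRST(α) ∩ FIRST(β) ≠ ∅ (with ε ∈ FIRST of a nullable right-hand side, so two nullable alternatives also conflict).

FIRST sets of the non-terminals at (or reachable through a nullable prefix from) the front of some alternative:
  FIRST(D) = { 'a', 'c', ε }
  FIRST(C) = { 'a', 'c', ε }

Productions for L:
  L → x: FIRST = { 'x' }
  L → x x: FIRST = { 'x' }
Productions for C:
  C → D c c: FIRST = { 'a', 'c' }
  C → ε: FIRST = { ε }
  C → c B x: FIRST = { 'c' }
Productions for D:
  D → C C: FIRST = { 'a', 'c', ε }
  D → a L a: FIRST = { 'a' }
B has only one production, so no FIRST/FIRST conflict is possible there.

Conflict for L: L → x and L → x x
  Overlap: { 'x' }
Conflict for C: C → D c c and C → c B x
  Overlap: { 'c' }
Conflict for D: D → C C and D → a L a
  Overlap: { 'a' }

Answer: Yes. L → x / L → x x on { 'x' }; C → D c c / C → c B x on { 'c' }; D → C C / D → a L a on { 'a' }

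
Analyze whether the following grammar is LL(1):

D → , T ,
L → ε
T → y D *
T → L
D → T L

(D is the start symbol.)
A grammar is LL(1) if for each non-terminal N with multiple productions, the predict sets of those productions are pairwise disjoint, where PREDICT(N → α) = (FIRST(α) \ {ε}) ∪ (FOLLOW(N) if α ⇒* ε).

Relevant sets:
  FIRST(T) = { 'y', ε }
  FIRST(L) = { ε }
  FOLLOW(D) = { $, '*' }
  FOLLOW(T) = { $, '*', ',' }

For D:
  PREDICT(D → ',' T ',') = { ',' }
  PREDICT(D → T L) = { $, '*', 'y' }
For T:
  PREDICT(T → y D '*') = { 'y' }
  PREDICT(T → L) = { $, '*', ',' }
L has a single production, so nothing to check there.

All predict sets are disjoint. The grammar IS LL(1).

Answer: Yes, the grammar is LL(1).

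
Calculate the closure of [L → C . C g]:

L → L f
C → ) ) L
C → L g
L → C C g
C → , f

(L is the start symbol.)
{ [C → . ) ) L], [C → . , f], [C → . L g], [L → . C C g], [L → . L f], [L → C . C g] }

Start with: [L → C . C g]
  [L → C . C g] has the dot before C: add [C → . ) ) L], [C → . L g], [C → . , f]
  [C → . L g] has the dot before L: add [L → . L f], [L → . C C g]
No further items can be added.

CLOSURE = { [C → . ) ) L], [C → . , f], [C → . L g], [L → . C C g], [L → . L f], [L → C . C g] }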